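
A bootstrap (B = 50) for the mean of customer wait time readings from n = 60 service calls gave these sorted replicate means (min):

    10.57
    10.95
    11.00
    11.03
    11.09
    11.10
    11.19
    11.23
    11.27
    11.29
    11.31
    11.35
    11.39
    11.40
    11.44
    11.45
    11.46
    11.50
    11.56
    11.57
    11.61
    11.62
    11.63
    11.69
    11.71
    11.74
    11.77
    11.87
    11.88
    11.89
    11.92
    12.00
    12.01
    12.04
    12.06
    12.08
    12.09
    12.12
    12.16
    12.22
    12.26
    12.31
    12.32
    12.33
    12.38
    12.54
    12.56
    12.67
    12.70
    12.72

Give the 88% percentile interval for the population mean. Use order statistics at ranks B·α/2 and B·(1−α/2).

α = 0.12; lower rank = 50 × 0.060 = 3; upper rank = 50 × 0.940 = 47.
The 3rd smallest replicate is 11.00; the 47th is 12.56.

(11.00, 12.56)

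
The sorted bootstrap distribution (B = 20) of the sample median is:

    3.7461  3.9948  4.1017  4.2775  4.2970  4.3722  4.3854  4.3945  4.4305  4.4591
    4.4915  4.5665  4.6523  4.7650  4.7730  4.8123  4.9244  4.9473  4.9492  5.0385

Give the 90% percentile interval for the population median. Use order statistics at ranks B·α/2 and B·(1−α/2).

(3.7461, 4.9492)

α = 0.10; lower rank = 20 × 0.050 = 1; upper rank = 20 × 0.950 = 19.
The 1st smallest replicate is 3.7461; the 19th is 4.9492.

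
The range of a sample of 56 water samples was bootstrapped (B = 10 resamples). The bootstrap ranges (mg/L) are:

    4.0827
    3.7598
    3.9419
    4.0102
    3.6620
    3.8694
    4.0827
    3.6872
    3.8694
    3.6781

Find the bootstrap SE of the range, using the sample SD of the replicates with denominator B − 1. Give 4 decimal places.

SE* = 0.1635

Bootstrap SE is the standard deviation of the 10 replicate ranges.
Mean of replicates: (4.0827 + 3.7598 + 3.9419 + 4.0102 + 3.6620 + 3.8694 + 4.0827 + 3.6872 + 3.8694 + 3.6781) / 10 = 38.64340 / 10 = 3.86434
Sum of squared deviations: (+0.21836)² + (−0.10454)² + (+0.07756)² + (+0.14586)² + (−0.20234)² + (+0.00506)² + (+0.21836)² + (−0.17714)² + (+0.00506)² + (−0.18624)² = 0.24064
Variance = 0.24064 / 9 = 0.02674
SE* = √0.02674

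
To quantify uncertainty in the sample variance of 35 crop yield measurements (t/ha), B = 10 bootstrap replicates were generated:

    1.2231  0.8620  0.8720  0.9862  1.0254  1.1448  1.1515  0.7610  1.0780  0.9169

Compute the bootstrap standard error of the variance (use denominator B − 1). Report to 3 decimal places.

Bootstrap SE is the standard deviation of the 10 replicate variances.
Mean of replicates: (1.2231 + 0.8620 + 0.8720 + 0.9862 + 1.0254 + 1.1448 + 1.1515 + 0.7610 + 1.0780 + 0.9169) / 10 = 10.02090 / 10 = 1.00209
Sum of squared deviations: (+0.22101)² + (−0.14009)² + (−0.13009)² + (−0.01589)² + (+0.02331)² + (+0.14271)² + (+0.14941)² + (−0.24109)² + (+0.07591)² + (−0.08519)² = 0.20002
Variance = 0.20002 / 9 = 0.02222
SE* = √0.02222

SE* = 0.149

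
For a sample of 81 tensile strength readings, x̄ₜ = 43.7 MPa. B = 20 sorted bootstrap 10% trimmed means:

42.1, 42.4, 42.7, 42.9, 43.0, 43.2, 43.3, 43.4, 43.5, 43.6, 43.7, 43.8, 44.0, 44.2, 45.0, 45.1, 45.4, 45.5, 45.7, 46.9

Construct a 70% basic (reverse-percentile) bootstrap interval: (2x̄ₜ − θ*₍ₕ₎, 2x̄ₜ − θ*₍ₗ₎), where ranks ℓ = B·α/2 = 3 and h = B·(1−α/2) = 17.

Percentile endpoints at ranks 3 and 17: θ*₍3₎ = 42.7, θ*₍17₎ = 45.4.
Basic interval reflects these around x̄ₜ:
  lower = 2 × 43.7 − 45.4 = 42.0
  upper = 2 × 43.7 − 42.7 = 44.7

(42.0, 44.7)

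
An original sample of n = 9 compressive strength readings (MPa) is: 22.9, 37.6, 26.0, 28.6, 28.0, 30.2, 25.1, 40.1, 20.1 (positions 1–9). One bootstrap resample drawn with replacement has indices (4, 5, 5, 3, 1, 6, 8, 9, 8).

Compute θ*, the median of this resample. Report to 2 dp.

Resample values: 28.6, 28.0, 28.0, 26.0, 22.9, 30.2, 40.1, 20.1, 40.1.
Sorted: 20.1, 22.9, 26.0, 28.0, 28.0, 28.6, 30.2, 40.1, 40.1
Median = middle value = 28.00

θ* = 28.00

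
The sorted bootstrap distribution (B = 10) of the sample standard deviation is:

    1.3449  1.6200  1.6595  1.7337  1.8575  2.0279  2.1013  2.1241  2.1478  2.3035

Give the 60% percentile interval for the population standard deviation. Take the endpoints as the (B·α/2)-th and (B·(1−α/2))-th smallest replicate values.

(1.6200, 2.1241)

α = 0.40; lower rank = 10 × 0.200 = 2; upper rank = 10 × 0.800 = 8.
The 2nd smallest replicate is 1.6200; the 8th is 2.1241.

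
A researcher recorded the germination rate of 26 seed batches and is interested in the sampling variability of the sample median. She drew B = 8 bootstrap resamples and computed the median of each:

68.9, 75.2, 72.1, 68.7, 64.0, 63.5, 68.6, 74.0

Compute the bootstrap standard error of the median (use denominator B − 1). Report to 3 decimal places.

SE* = 4.267

Bootstrap SE is the standard deviation of the 8 replicate medians.
Mean of replicates: (68.9 + 75.2 + 72.1 + 68.7 + 64.0 + 63.5 + 68.6 + 74.0) / 8 = 555.0000 / 8 = 69.3750
Sum of squared deviations: (−0.4750)² + (+5.8250)² + (+2.7250)² + (−0.6750)² + (−5.3750)² + (−5.8750)² + (−0.7750)² + (+4.6250)² = 127.4350
Variance = 127.4350 / 7 = 18.2050
SE* = √18.2050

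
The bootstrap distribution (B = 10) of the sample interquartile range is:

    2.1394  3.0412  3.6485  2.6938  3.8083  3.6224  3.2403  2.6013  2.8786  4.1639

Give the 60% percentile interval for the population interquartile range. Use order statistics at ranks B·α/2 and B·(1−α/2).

(2.6013, 3.6485)

Sorted replicates: 2.1394, 2.6013, 2.6938, 2.8786, 3.0412, 3.2403, 3.6224, 3.6485, 3.8083, 4.1639
α = 0.40; lower rank = 10 × 0.200 = 2; upper rank = 10 × 0.800 = 8.
The 2nd smallest replicate is 2.6013; the 8th is 3.6485.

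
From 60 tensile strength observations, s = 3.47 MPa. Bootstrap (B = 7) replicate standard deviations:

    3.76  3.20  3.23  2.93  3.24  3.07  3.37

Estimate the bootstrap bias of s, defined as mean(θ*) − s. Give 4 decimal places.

bias = −0.2129

mean(θ*) = (3.76 + 3.20 + 3.23 + 2.93 + 3.24 + 3.07 + 3.37) / 7 = 3.25714
bias = 3.25714 − 3.47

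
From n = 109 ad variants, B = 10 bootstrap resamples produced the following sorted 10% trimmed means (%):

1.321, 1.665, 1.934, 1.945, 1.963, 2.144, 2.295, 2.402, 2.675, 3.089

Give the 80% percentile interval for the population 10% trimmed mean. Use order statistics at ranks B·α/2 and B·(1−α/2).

α = 0.20; lower rank = 10 × 0.100 = 1; upper rank = 10 × 0.900 = 9.
The 1st smallest replicate is 1.321; the 9th is 2.675.

(1.321, 2.675)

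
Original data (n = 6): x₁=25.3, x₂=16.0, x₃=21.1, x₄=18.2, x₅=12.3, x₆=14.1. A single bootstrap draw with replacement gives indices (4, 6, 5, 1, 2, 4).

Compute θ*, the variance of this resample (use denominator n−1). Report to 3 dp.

θ* = 20.507

Resample values: 18.2, 14.1, 12.3, 25.3, 16.0, 18.2.
Mean = 17.3500; sum of squared deviations = 102.5350
s² = 102.5350 / 5 = 20.5070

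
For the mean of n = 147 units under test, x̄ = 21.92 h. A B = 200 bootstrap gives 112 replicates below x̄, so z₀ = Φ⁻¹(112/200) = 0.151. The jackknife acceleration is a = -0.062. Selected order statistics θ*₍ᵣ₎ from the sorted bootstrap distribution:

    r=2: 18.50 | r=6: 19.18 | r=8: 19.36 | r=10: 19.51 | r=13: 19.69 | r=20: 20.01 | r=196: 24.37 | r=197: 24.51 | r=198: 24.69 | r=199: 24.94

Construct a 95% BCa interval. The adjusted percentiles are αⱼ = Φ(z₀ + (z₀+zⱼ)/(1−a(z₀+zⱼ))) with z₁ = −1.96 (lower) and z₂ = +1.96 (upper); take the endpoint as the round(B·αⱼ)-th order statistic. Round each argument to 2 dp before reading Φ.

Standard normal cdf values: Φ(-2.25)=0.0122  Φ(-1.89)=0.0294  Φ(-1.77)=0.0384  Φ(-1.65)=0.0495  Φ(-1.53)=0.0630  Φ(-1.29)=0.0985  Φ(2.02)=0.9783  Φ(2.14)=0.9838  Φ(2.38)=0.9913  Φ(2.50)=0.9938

Lower: z₀ + z₁ = 0.151 + (-1.960) = -1.809; 1 − a(z₀+z₁) = 1 − (-0.062)(-1.809) = 0.8878; argument = 0.151 + (-1.809)/0.8878 = -1.8865 → -1.89.
α₁ = Φ(-1.89) = 0.0294; rank = round(200 × 0.0294) = 6; θ*₍6₎ = 19.18.
Upper: z₀ + z₂ = 2.111; 1 − a(z₀+z₂) = 1.1309; argument = 2.0177 → 2.02; α₂ = 0.9783; rank = 196; θ*₍196₎ = 24.37.

(19.18, 24.37)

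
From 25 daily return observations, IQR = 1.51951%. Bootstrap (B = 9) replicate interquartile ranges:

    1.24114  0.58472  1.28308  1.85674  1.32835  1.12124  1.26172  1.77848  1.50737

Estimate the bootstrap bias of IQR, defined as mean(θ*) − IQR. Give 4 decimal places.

mean(θ*) = (1.24114 + 0.58472 + 1.28308 + 1.85674 + 1.32835 + 1.12124 + 1.26172 + 1.77848 + 1.50737) / 9 = 1.32920
bias = 1.32920 − 1.51951

bias = −0.1903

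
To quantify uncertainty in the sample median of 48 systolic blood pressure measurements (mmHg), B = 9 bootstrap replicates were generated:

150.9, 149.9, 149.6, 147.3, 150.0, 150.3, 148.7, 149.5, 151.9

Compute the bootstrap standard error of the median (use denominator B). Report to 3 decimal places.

Bootstrap SE is the standard deviation of the 9 replicate medians.
Mean of replicates: (150.9 + 149.9 + 149.6 + 147.3 + 150.0 + 150.3 + 148.7 + 149.5 + 151.9) / 9 = 1348.1000 / 9 = 149.7889
Sum of squared deviations: (+1.1111)² + (+0.1111)² + (−0.1889)² + (−2.4889)² + (+0.2111)² + (+0.5111)² + (−1.0889)² + (−0.2889)² + (+2.1111)² = 13.5089
Variance = 13.5089 / 9 = 1.5010
SE* = √1.5010

SE* = 1.225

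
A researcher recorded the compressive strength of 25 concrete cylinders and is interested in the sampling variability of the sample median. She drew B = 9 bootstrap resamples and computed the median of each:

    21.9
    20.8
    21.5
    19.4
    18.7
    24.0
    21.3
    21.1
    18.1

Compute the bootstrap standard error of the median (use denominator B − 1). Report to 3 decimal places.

SE* = 1.800

Bootstrap SE is the standard deviation of the 9 replicate medians.
Mean of replicates: (21.9 + 20.8 + 21.5 + 19.4 + 18.7 + 24.0 + 21.3 + 21.1 + 18.1) / 9 = 186.8000 / 9 = 20.7556
Sum of squared deviations: (+1.1444)² + (+0.0444)² + (+0.7444)² + (−1.3556)² + (−2.0556)² + (+3.2444)² + (+0.5444)² + (+0.3444)² + (−2.6556)² = 25.9222
Variance = 25.9222 / 8 = 3.2403
SE* = √3.2403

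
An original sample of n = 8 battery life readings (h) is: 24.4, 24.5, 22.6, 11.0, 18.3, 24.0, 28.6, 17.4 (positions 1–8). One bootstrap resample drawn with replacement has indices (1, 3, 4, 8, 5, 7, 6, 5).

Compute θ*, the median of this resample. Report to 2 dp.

θ* = 20.45

Resample values: 24.4, 22.6, 11.0, 17.4, 18.3, 28.6, 24.0, 18.3.
Sorted: 11.0, 17.4, 18.3, 18.3, 22.6, 24.0, 24.4, 28.6
Median = average of the two middle values = 20.45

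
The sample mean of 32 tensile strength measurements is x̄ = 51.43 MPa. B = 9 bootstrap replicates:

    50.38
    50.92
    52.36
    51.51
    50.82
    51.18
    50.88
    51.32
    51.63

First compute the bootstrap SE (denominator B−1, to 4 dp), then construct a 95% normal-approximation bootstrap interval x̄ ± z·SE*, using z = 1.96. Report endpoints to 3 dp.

Mean of replicates = 51.2222; sum of squared deviations = 2.6346; SE* = √(2.6346/8) = 0.5739
Margin = 1.96 × 0.5739 = 1.1248
Interval: 51.43 ± 1.1248

(50.305, 52.555)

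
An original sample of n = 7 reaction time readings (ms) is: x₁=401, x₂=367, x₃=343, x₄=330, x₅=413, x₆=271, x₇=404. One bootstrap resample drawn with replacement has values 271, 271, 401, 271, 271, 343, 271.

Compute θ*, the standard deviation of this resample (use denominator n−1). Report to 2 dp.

Mean = 299.8571; sum of squared deviations = 16254.8571
s² = 16254.8571 / 6 = 2709.1429
s = √2709.1429 = 52.05

θ* = 52.05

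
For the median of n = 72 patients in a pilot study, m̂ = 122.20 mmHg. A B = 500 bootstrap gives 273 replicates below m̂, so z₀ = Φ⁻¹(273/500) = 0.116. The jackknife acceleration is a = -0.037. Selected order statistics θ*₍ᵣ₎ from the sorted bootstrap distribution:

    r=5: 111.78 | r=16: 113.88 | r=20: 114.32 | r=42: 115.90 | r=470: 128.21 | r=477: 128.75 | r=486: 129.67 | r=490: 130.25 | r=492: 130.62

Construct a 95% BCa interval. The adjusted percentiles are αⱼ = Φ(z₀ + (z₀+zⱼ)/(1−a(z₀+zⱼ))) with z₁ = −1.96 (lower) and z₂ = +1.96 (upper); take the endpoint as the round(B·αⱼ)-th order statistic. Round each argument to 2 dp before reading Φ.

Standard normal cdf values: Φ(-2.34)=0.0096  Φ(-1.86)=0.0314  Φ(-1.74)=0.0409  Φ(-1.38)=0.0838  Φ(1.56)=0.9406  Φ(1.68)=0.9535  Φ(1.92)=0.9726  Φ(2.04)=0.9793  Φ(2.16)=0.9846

Lower: z₀ + z₁ = 0.116 + (-1.960) = -1.844; 1 − a(z₀+z₁) = 1 − (-0.037)(-1.844) = 0.9318; argument = 0.116 + (-1.844)/0.9318 = -1.8630 → -1.86.
α₁ = Φ(-1.86) = 0.0314; rank = round(500 × 0.0314) = 16; θ*₍16₎ = 113.88.
Upper: z₀ + z₂ = 2.076; 1 − a(z₀+z₂) = 1.0768; argument = 2.0439 → 2.04; α₂ = 0.9793; rank = 490; θ*₍490₎ = 130.25.

(113.88, 130.25)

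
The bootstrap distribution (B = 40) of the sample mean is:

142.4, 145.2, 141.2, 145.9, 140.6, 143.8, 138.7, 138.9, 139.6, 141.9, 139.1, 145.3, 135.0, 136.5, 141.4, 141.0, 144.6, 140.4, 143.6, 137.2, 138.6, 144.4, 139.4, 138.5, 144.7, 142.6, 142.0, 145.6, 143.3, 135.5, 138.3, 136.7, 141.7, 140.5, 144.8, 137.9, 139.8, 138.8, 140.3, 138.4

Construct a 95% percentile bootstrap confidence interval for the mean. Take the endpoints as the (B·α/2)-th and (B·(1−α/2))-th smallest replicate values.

Sorted replicates: 135.0, 135.5, 136.5, 136.7, 137.2, 137.9, 138.3, 138.4, 138.5, 138.6, 138.7, 138.8, 138.9, 139.1, 139.4, 139.6, 139.8, 140.3, 140.4, 140.5, 140.6, 141.0, 141.2, 141.4, 141.7, 141.9, 142.0, 142.4, 142.6, 143.3, 143.6, 143.8, 144.4, 144.6, 144.7, 144.8, 145.2, 145.3, 145.6, 145.9
α = 0.05; lower rank = 40 × 0.025 = 1; upper rank = 40 × 0.975 = 39.
The 1st smallest replicate is 135.0; the 39th is 145.6.

(135.0, 145.6)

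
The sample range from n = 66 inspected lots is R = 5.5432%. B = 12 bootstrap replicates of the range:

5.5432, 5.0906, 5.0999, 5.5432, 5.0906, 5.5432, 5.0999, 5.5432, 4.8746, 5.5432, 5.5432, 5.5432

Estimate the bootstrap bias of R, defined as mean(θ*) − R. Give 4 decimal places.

mean(θ*) = (5.5432 + 5.0906 + 5.0999 + 5.5432 + 5.0906 + 5.5432 + 5.0999 + 5.5432 + 4.8746 + 5.5432 + 5.5432 + 5.5432) / 12 = 5.33817
bias = 5.33817 − 5.5432

bias = −0.2050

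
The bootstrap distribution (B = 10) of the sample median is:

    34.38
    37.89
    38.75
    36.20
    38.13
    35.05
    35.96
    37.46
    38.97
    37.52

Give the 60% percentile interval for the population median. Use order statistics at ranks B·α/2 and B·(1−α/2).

(35.05, 38.13)

Sorted replicates: 34.38, 35.05, 35.96, 36.20, 37.46, 37.52, 37.89, 38.13, 38.75, 38.97
α = 0.40; lower rank = 10 × 0.200 = 2; upper rank = 10 × 0.800 = 8.
The 2nd smallest replicate is 35.05; the 8th is 38.13.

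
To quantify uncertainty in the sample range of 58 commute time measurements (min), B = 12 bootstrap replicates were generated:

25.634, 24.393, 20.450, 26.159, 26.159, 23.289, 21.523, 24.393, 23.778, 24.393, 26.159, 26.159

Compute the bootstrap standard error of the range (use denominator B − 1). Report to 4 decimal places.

Bootstrap SE is the standard deviation of the 12 replicate ranges.
Mean of replicates: (25.634 + 24.393 + 20.450 + 26.159 + 26.159 + 23.289 + 21.523 + 24.393 + 23.778 + 24.393 + 26.159 + 26.159) / 12 = 292.48900 / 12 = 24.37408
Sum of squared deviations: (+1.25992)² + (+0.01892)² + (−3.92408)² + (+1.78492)² + (+1.78492)² + (−1.08508)² + (−2.85108)² + (+0.01892)² + (−0.59608)² + (+0.01892)² + (+1.78492)² + (+1.78492)² = 39.39200
Variance = 39.39200 / 11 = 3.58109
SE* = √3.58109

SE* = 1.8924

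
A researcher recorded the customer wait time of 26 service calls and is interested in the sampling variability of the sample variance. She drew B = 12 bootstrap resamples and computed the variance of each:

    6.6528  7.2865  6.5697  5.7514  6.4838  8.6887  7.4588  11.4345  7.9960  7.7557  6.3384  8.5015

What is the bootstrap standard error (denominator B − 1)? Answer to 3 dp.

SE* = 1.514

Bootstrap SE is the standard deviation of the 12 replicate variances.
Mean of replicates: (6.6528 + 7.2865 + 6.5697 + 5.7514 + 6.4838 + 8.6887 + 7.4588 + 11.4345 + 7.9960 + 7.7557 + 6.3384 + 8.5015) / 12 = 90.91780 / 12 = 7.57648
Sum of squared deviations: (−0.92368)² + (−0.28998)² + (−1.00678)² + (−1.82508)² + (−1.09268)² + (+1.11222)² + (−0.11768)² + (+3.85802)² + (+0.41952)² + (+0.17922)² + (−1.23808)² + (+0.92502)² = 25.20757
Variance = 25.20757 / 11 = 2.29160
SE* = √2.29160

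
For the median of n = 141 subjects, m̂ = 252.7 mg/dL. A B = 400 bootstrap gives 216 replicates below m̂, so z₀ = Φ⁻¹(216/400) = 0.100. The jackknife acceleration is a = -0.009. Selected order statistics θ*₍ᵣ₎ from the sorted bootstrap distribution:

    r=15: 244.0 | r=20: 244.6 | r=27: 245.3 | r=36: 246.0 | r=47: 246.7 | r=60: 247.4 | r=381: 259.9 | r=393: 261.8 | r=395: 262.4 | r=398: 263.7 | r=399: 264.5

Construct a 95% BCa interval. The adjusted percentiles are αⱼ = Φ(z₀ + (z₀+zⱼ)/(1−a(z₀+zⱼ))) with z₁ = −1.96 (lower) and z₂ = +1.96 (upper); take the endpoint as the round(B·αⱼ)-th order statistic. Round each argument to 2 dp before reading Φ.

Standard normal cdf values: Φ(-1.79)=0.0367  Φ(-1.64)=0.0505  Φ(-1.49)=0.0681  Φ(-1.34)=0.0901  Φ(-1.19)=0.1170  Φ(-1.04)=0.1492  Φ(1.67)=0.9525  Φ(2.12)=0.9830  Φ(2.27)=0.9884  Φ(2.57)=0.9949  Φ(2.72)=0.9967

(244.0, 261.8)

Lower: z₀ + z₁ = 0.100 + (-1.960) = -1.860; 1 − a(z₀+z₁) = 1 − (-0.009)(-1.860) = 0.9833; argument = 0.100 + (-1.860)/0.9833 = -1.7917 → -1.79.
α₁ = Φ(-1.79) = 0.0367; rank = round(400 × 0.0367) = 15; θ*₍15₎ = 244.0.
Upper: z₀ + z₂ = 2.060; 1 − a(z₀+z₂) = 1.0185; argument = 2.1225 → 2.12; α₂ = 0.9830; rank = 393; θ*₍393₎ = 261.8.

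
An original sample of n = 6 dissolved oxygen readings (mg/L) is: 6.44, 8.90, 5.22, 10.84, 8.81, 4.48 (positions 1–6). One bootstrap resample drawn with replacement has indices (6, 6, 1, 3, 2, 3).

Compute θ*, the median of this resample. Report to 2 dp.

θ* = 5.22

Resample values: 4.48, 4.48, 6.44, 5.22, 8.90, 5.22.
Sorted: 4.48, 4.48, 5.22, 5.22, 6.44, 8.90
Median = average of the two middle values = 5.22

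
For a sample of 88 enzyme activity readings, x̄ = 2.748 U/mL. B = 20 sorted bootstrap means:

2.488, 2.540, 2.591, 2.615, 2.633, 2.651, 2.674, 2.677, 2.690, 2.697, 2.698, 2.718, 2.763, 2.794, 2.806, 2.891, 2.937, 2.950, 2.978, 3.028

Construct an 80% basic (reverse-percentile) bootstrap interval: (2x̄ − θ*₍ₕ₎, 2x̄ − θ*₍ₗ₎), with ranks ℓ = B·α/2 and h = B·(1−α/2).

Percentile endpoints at ranks 2 and 18: θ*₍2₎ = 2.540, θ*₍18₎ = 2.950.
Basic interval reflects these around x̄:
  lower = 2 × 2.748 − 2.950 = 2.546
  upper = 2 × 2.748 − 2.540 = 2.956

(2.546, 2.956)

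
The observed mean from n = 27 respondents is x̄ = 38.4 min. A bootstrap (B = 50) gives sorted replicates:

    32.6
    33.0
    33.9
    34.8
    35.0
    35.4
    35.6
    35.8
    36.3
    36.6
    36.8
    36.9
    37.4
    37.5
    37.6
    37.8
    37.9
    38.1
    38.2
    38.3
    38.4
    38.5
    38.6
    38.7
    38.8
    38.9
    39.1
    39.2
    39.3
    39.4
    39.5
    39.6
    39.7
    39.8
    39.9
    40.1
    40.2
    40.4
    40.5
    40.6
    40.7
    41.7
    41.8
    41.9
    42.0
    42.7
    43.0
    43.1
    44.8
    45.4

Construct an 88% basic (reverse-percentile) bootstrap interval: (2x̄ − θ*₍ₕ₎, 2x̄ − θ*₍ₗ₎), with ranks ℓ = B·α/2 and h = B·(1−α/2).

(33.8, 42.9)

Percentile endpoints at ranks 3 and 47: θ*₍3₎ = 33.9, θ*₍47₎ = 43.0.
Basic interval reflects these around x̄:
  lower = 2 × 38.4 − 43.0 = 33.8
  upper = 2 × 38.4 − 33.9 = 42.9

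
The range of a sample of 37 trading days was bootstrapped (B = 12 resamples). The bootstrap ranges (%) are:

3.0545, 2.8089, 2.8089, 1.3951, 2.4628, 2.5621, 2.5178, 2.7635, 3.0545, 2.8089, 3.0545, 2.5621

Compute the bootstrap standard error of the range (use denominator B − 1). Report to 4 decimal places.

SE* = 0.4494

Bootstrap SE is the standard deviation of the 12 replicate ranges.
Mean of replicates: (3.0545 + 2.8089 + 2.8089 + 1.3951 + 2.4628 + 2.5621 + 2.5178 + 2.7635 + 3.0545 + 2.8089 + 3.0545 + 2.5621) / 12 = 31.85360 / 12 = 2.65447
Sum of squared deviations: (+0.40003)² + (+0.15443)² + (+0.15443)² + (−1.25937)² + (−0.19167)² + (−0.09237)² + (−0.13667)² + (+0.10903)² + (+0.40003)² + (+0.15443)² + (+0.40003)² + (−0.09237)² = 2.22200
Variance = 2.22200 / 11 = 0.20200
SE* = √0.20200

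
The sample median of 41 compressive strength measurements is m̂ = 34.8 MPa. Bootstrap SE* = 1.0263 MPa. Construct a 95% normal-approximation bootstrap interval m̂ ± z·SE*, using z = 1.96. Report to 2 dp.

Margin = 1.96 × 1.0263 = 2.012
Interval: 34.8 ± 2.012

(32.79, 36.81)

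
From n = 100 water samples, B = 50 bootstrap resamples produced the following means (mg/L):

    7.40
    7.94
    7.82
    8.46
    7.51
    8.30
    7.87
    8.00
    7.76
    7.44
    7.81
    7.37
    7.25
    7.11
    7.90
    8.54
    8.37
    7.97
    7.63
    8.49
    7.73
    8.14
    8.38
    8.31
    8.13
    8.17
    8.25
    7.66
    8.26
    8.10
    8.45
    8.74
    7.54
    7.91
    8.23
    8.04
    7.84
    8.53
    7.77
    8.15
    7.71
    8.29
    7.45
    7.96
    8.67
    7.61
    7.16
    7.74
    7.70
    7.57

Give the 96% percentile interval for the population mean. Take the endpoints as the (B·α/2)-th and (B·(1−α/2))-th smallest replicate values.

Sorted replicates: 7.11, 7.16, 7.25, 7.37, 7.40, 7.44, 7.45, 7.51, 7.54, 7.57, 7.61, 7.63, 7.66, 7.70, 7.71, 7.73, 7.74, 7.76, 7.77, 7.81, 7.82, 7.84, 7.87, 7.90, 7.91, 7.94, 7.96, 7.97, 8.00, 8.04, 8.10, 8.13, 8.14, 8.15, 8.17, 8.23, 8.25, 8.26, 8.29, 8.30, 8.31, 8.37, 8.38, 8.45, 8.46, 8.49, 8.53, 8.54, 8.67, 8.74
α = 0.04; lower rank = 50 × 0.020 = 1; upper rank = 50 × 0.980 = 49.
The 1st smallest replicate is 7.11; the 49th is 8.67.

(7.11, 8.67)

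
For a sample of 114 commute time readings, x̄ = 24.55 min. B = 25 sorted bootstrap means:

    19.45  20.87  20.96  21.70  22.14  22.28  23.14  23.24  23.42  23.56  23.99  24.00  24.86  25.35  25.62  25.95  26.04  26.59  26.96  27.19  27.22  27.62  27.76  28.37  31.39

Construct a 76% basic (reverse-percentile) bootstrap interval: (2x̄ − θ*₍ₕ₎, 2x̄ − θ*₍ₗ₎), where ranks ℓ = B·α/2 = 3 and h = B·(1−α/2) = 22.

(21.48, 28.14)

Percentile endpoints at ranks 3 and 22: θ*₍3₎ = 20.96, θ*₍22₎ = 27.62.
Basic interval reflects these around x̄:
  lower = 2 × 24.55 − 27.62 = 21.48
  upper = 2 × 24.55 − 20.96 = 28.14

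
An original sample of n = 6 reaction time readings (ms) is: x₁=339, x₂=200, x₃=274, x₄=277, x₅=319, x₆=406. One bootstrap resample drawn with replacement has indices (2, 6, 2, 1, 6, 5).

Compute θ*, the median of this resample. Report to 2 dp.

Resample values: 200, 406, 200, 339, 406, 319.
Sorted: 200, 200, 319, 339, 406, 406
Median = average of the two middle values = 329.00

θ* = 329.00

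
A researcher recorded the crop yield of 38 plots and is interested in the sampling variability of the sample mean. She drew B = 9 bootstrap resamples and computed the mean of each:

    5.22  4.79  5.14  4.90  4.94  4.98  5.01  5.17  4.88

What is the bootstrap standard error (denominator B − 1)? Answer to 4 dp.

Bootstrap SE is the standard deviation of the 9 replicate means.
Mean of replicates: (5.22 + 4.79 + 5.14 + 4.90 + 4.94 + 4.98 + 5.01 + 5.17 + 4.88) / 9 = 45.03000 / 9 = 5.00333
Sum of squared deviations: (+0.21667)² + (−0.21333)² + (+0.13667)² + (−0.10333)² + (−0.06333)² + (−0.02333)² + (+0.00667)² + (+0.16667)² + (−0.12333)² = 0.16940
Variance = 0.16940 / 8 = 0.02117
SE* = √0.02117

SE* = 0.1455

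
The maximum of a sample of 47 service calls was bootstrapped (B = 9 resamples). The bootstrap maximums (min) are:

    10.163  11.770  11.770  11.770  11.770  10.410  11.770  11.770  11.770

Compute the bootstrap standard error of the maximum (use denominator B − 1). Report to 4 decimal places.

Bootstrap SE is the standard deviation of the 9 replicate maximums.
Mean of replicates: (10.163 + 11.770 + 11.770 + 11.770 + 11.770 + 10.410 + 11.770 + 11.770 + 11.770) / 9 = 102.96300 / 9 = 11.44033
Sum of squared deviations: (−1.27733)² + (+0.32967)² + (+0.32967)² + (+0.32967)² + (+0.32967)² + (−1.03033)² + (+0.32967)² + (+0.32967)² + (+0.32967)² = 3.45393
Variance = 3.45393 / 8 = 0.43174
SE* = √0.43174

SE* = 0.6571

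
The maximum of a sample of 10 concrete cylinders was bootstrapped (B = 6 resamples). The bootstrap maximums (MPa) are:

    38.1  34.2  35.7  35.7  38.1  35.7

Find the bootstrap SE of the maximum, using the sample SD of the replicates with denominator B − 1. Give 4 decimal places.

Bootstrap SE is the standard deviation of the 6 replicate maximums.
Mean of replicates: (38.1 + 34.2 + 35.7 + 35.7 + 38.1 + 35.7) / 6 = 217.50000 / 6 = 36.25000
Sum of squared deviations: (+1.85000)² + (−2.05000)² + (−0.55000)² + (−0.55000)² + (+1.85000)² + (−0.55000)² = 11.95500
Variance = 11.95500 / 5 = 2.39100
SE* = √2.39100

SE* = 1.5463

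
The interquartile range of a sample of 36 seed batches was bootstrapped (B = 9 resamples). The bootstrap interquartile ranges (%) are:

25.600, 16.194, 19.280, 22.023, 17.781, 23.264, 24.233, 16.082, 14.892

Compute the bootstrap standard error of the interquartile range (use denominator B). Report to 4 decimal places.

Bootstrap SE is the standard deviation of the 9 replicate interquartile ranges.
Mean of replicates: (25.600 + 16.194 + 19.280 + 22.023 + 17.781 + 23.264 + 24.233 + 16.082 + 14.892) / 9 = 179.34900 / 9 = 19.92767
Sum of squared deviations: (+5.67233)² + (−3.73367)² + (−0.64767)² + (+2.09533)² + (−2.14667)² + (+3.33633)² + (+4.30533)² + (−3.84567)² + (−5.03567)² = 125.34781
Variance = 125.34781 / 9 = 13.92753
SE* = √13.92753

SE* = 3.7320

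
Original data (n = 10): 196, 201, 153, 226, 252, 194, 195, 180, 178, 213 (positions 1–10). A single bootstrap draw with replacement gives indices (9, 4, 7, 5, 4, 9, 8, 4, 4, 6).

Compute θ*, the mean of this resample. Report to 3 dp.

θ* = 208.100

Resample values: 178, 226, 195, 252, 226, 178, 180, 226, 226, 194.
Mean = (178 + 226 + 195 + 252 + 226 + 178 + 180 + 226 + 226 + 194) / 10 = 2081.0 / 10 = 208.100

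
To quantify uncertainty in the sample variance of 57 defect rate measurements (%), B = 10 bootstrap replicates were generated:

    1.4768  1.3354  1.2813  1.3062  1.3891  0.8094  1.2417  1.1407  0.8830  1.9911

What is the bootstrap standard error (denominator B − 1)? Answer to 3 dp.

SE* = 0.327

Bootstrap SE is the standard deviation of the 10 replicate variances.
Mean of replicates: (1.4768 + 1.3354 + 1.2813 + 1.3062 + 1.3891 + 0.8094 + 1.2417 + 1.1407 + 0.8830 + 1.9911) / 10 = 12.85470 / 10 = 1.28547
Sum of squared deviations: (+0.19133)² + (+0.04993)² + (−0.00417)² + (+0.02073)² + (+0.10363)² + (−0.47607)² + (−0.04377)² + (−0.14477)² + (−0.40247)² + (+0.70563)² = 0.95970
Variance = 0.95970 / 9 = 0.10663
SE* = √0.10663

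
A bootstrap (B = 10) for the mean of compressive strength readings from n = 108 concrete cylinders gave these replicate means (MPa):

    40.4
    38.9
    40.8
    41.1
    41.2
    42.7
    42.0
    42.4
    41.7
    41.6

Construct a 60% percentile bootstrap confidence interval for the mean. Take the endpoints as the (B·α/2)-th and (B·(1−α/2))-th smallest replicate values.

Sorted replicates: 38.9, 40.4, 40.8, 41.1, 41.2, 41.6, 41.7, 42.0, 42.4, 42.7
α = 0.40; lower rank = 10 × 0.200 = 2; upper rank = 10 × 0.800 = 8.
The 2nd smallest replicate is 40.4; the 8th is 42.0.

(40.4, 42.0)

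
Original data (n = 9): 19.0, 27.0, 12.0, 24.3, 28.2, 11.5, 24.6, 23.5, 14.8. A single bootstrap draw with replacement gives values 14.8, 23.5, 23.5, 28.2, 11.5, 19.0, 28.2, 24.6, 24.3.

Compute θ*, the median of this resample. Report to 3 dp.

Sorted: 11.5, 14.8, 19.0, 23.5, 23.5, 24.3, 24.6, 28.2, 28.2
Median = middle value = 23.500

θ* = 23.500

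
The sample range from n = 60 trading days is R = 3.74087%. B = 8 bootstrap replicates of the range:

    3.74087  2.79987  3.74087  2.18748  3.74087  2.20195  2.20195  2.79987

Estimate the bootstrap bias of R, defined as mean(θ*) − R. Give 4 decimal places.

mean(θ*) = (3.74087 + 2.79987 + 3.74087 + 2.18748 + 3.74087 + 2.20195 + 2.20195 + 2.79987) / 8 = 2.92672
bias = 2.92672 − 3.74087

bias = −0.8142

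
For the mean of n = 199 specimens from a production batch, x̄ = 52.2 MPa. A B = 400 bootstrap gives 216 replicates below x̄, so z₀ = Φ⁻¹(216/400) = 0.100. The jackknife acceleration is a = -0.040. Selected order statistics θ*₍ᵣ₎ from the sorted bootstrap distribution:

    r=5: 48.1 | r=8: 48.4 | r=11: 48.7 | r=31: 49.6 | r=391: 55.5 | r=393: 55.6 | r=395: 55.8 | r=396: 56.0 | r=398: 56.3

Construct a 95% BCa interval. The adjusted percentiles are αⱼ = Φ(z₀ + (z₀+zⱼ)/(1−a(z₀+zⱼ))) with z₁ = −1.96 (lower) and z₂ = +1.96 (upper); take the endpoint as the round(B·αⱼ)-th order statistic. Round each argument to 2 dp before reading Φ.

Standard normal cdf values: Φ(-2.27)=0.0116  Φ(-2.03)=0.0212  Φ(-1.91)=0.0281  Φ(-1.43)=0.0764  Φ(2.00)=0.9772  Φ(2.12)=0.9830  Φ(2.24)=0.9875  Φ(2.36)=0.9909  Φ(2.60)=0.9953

(48.7, 55.5)

Lower: z₀ + z₁ = 0.100 + (-1.960) = -1.860; 1 − a(z₀+z₁) = 1 − (-0.040)(-1.860) = 0.9256; argument = 0.100 + (-1.860)/0.9256 = -1.9095 → -1.91.
α₁ = Φ(-1.91) = 0.0281; rank = round(400 × 0.0281) = 11; θ*₍11₎ = 48.7.
Upper: z₀ + z₂ = 2.060; 1 − a(z₀+z₂) = 1.0824; argument = 2.0032 → 2.00; α₂ = 0.9772; rank = 391; θ*₍391₎ = 55.5.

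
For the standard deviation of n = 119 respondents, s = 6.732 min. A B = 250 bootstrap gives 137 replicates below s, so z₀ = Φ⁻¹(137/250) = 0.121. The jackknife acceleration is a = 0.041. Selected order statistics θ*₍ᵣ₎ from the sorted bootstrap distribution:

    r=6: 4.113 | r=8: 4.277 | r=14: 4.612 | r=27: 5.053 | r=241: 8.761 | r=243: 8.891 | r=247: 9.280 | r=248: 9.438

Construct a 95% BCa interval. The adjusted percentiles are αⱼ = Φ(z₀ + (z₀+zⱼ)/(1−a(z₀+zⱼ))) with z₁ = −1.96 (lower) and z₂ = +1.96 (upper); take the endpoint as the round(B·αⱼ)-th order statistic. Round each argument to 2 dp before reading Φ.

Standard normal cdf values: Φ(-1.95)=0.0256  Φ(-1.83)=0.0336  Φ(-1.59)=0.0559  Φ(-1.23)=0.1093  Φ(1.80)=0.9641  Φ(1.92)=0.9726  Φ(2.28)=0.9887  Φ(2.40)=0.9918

Lower: z₀ + z₁ = 0.121 + (-1.960) = -1.839; 1 − a(z₀+z₁) = 1 − (0.041)(-1.839) = 1.0754; argument = 0.121 + (-1.839)/1.0754 = -1.5891 → -1.59.
α₁ = Φ(-1.59) = 0.0559; rank = round(250 × 0.0559) = 14; θ*₍14₎ = 4.612.
Upper: z₀ + z₂ = 2.081; 1 − a(z₀+z₂) = 0.9147; argument = 2.3961 → 2.40; α₂ = 0.9918; rank = 248; θ*₍248₎ = 9.438.

(4.612, 9.438)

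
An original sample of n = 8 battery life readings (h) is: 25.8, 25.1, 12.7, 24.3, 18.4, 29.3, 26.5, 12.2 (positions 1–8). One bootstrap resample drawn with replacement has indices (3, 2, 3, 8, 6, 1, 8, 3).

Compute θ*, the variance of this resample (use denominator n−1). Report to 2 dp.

θ* = 55.75

Resample values: 12.7, 25.1, 12.7, 12.2, 29.3, 25.8, 12.2, 12.7.
Mean = 17.8375; sum of squared deviations = 390.2788
s² = 390.2788 / 7 = 55.7541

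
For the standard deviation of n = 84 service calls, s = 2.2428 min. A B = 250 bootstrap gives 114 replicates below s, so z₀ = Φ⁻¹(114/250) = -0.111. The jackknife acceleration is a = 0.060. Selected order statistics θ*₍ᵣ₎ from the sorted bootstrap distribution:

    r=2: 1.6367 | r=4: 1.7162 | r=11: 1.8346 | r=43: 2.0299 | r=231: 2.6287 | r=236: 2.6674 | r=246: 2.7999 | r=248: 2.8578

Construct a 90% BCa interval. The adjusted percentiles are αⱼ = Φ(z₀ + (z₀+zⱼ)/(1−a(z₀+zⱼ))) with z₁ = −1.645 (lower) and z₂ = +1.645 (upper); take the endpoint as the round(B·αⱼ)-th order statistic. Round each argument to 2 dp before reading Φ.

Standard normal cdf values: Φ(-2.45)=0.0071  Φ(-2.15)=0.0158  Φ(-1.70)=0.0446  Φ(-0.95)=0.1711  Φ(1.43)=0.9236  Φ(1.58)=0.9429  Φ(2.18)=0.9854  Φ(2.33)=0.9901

Lower: z₀ + z₁ = -0.111 + (-1.645) = -1.756; 1 − a(z₀+z₁) = 1 − (0.060)(-1.756) = 1.1054; argument = -0.111 + (-1.756)/1.1054 = -1.6996 → -1.70.
α₁ = Φ(-1.70) = 0.0446; rank = round(250 × 0.0446) = 11; θ*₍11₎ = 1.8346.
Upper: z₀ + z₂ = 1.534; 1 − a(z₀+z₂) = 0.9080; argument = 1.5785 → 1.58; α₂ = 0.9429; rank = 236; θ*₍236₎ = 2.6674.

(1.8346, 2.6674)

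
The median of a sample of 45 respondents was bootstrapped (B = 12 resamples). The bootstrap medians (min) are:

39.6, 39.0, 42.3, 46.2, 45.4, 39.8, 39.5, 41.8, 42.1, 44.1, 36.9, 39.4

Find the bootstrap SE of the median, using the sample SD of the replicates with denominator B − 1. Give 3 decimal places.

Bootstrap SE is the standard deviation of the 12 replicate medians.
Mean of replicates: (39.6 + 39.0 + 42.3 + 46.2 + 45.4 + 39.8 + 39.5 + 41.8 + 42.1 + 44.1 + 36.9 + 39.4) / 12 = 496.1000 / 12 = 41.3417
Sum of squared deviations: (−1.7417)² + (−2.3417)² + (+0.9583)² + (+4.8583)² + (+4.0583)² + (−1.5417)² + (−1.8417)² + (+0.4583)² + (+0.7583)² + (+2.7583)² + (−4.4417)² + (−1.9417)² = 87.1692
Variance = 87.1692 / 11 = 7.9245
SE* = √7.9245

SE* = 2.815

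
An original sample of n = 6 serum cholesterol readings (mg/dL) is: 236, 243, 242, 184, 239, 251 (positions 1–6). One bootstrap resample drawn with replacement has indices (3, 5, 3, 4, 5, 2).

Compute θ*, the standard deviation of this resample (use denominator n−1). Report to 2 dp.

Resample values: 242, 239, 242, 184, 239, 243.
Mean = 231.5000; sum of squared deviations = 2721.5000
s² = 2721.5000 / 5 = 544.3000
s = √544.3000 = 23.33

θ* = 23.33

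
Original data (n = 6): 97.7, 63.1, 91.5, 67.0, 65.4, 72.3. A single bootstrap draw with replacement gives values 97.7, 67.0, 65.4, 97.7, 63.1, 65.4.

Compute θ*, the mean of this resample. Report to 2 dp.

θ* = 76.05

Mean = (97.7 + 67.0 + 65.4 + 97.7 + 63.1 + 65.4) / 6 = 456.30 / 6 = 76.05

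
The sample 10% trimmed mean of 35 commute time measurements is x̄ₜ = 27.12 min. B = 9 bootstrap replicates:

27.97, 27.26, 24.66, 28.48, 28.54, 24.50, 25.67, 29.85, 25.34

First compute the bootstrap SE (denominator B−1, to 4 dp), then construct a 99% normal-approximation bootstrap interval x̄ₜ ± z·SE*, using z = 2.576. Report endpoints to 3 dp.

(22.141, 32.099)

Mean of replicates = 26.9189; sum of squared deviations = 29.8839; SE* = √(29.8839/8) = 1.9327
Margin = 2.576 × 1.9327 = 4.9786
Interval: 27.12 ± 4.9786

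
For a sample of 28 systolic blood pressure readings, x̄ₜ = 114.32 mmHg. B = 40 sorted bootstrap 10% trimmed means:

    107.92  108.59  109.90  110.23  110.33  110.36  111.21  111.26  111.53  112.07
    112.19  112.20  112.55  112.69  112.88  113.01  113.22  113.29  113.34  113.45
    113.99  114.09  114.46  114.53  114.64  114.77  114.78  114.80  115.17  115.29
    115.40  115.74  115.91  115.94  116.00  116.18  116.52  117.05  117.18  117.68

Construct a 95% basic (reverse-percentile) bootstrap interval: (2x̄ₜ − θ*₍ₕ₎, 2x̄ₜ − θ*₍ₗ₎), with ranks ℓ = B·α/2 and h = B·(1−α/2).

(111.46, 120.72)

Percentile endpoints at ranks 1 and 39: θ*₍1₎ = 107.92, θ*₍39₎ = 117.18.
Basic interval reflects these around x̄ₜ:
  lower = 2 × 114.32 − 117.18 = 111.46
  upper = 2 × 114.32 − 107.92 = 120.72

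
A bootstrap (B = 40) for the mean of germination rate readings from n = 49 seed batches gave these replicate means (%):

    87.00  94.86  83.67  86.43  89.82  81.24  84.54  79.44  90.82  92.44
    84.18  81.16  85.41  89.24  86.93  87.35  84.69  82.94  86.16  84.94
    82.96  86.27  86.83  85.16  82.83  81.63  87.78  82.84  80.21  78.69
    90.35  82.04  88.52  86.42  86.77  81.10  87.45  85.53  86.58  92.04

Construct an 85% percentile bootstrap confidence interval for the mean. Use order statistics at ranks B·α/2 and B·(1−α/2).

(80.21, 90.82)

Sorted replicates: 78.69, 79.44, 80.21, 81.10, 81.16, 81.24, 81.63, 82.04, 82.83, 82.84, 82.94, 82.96, 83.67, 84.18, 84.54, 84.69, 84.94, 85.16, 85.41, 85.53, 86.16, 86.27, 86.42, 86.43, 86.58, 86.77, 86.83, 86.93, 87.00, 87.35, 87.45, 87.78, 88.52, 89.24, 89.82, 90.35, 90.82, 92.04, 92.44, 94.86
α = 0.15; lower rank = 40 × 0.075 = 3; upper rank = 40 × 0.925 = 37.
The 3rd smallest replicate is 80.21; the 37th is 90.82.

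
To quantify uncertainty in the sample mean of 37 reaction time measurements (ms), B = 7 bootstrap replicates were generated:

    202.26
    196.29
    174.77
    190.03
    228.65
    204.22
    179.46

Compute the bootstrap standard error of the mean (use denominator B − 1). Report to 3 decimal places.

SE* = 17.939

Bootstrap SE is the standard deviation of the 7 replicate means.
Mean of replicates: (202.26 + 196.29 + 174.77 + 190.03 + 228.65 + 204.22 + 179.46) / 7 = 1375.6800 / 7 = 196.5257
Sum of squared deviations: (+5.7343)² + (−0.2357)² + (−21.7557)² + (−6.4957)² + (+32.1243)² + (+7.6943)² + (−17.0657)² = 1930.8534
Variance = 1930.8534 / 6 = 321.8089
SE* = √321.8089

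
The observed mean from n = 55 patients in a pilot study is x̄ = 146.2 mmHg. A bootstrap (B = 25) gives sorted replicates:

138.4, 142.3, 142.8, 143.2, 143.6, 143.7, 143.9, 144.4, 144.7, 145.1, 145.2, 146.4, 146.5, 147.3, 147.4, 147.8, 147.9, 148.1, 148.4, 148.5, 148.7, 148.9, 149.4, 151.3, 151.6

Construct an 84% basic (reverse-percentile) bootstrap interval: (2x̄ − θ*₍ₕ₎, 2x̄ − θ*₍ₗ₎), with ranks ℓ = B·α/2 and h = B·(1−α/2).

(143.0, 150.1)

Percentile endpoints at ranks 2 and 23: θ*₍2₎ = 142.3, θ*₍23₎ = 149.4.
Basic interval reflects these around x̄:
  lower = 2 × 146.2 − 149.4 = 143.0
  upper = 2 × 146.2 − 142.3 = 150.1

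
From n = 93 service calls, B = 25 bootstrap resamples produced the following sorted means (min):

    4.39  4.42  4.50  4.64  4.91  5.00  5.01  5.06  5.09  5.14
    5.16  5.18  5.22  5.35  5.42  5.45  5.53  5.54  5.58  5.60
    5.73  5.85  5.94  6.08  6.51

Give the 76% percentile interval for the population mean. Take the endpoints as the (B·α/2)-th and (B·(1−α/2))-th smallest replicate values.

α = 0.24; lower rank = 25 × 0.120 = 3; upper rank = 25 × 0.880 = 22.
The 3rd smallest replicate is 4.50; the 22nd is 5.85.

(4.50, 5.85)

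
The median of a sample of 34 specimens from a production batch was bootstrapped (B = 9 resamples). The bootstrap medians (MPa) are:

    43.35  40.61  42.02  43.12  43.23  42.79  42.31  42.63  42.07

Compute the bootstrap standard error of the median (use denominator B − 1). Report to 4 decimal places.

Bootstrap SE is the standard deviation of the 9 replicate medians.
Mean of replicates: (43.35 + 40.61 + 42.02 + 43.12 + 43.23 + 42.79 + 42.31 + 42.63 + 42.07) / 9 = 382.13000 / 9 = 42.45889
Sum of squared deviations: (+0.89111)² + (−1.84889)² + (−0.43889)² + (+0.66111)² + (+0.77111)² + (+0.33111)² + (−0.14889)² + (+0.17111)² + (−0.38889)² = 5.74909
Variance = 5.74909 / 8 = 0.71864
SE* = √0.71864

SE* = 0.8477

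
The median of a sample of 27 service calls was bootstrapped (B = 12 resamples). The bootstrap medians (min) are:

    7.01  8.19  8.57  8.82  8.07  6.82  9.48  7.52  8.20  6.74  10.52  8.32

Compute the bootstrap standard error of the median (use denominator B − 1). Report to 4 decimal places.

Bootstrap SE is the standard deviation of the 12 replicate medians.
Mean of replicates: (7.01 + 8.19 + 8.57 + 8.82 + 8.07 + 6.82 + 9.48 + 7.52 + 8.20 + 6.74 + 10.52 + 8.32) / 12 = 98.26000 / 12 = 8.18833
Sum of squared deviations: (−1.17833)² + (+0.00167)² + (+0.38167)² + (+0.63167)² + (−0.11833)² + (−1.36833)² + (+1.29167)² + (−0.66833)² + (+0.01167)² + (−1.44833)² + (+2.33167)² + (+0.13167)² = 13.48637
Variance = 13.48637 / 11 = 1.22603
SE* = √1.22603

SE* = 1.1073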